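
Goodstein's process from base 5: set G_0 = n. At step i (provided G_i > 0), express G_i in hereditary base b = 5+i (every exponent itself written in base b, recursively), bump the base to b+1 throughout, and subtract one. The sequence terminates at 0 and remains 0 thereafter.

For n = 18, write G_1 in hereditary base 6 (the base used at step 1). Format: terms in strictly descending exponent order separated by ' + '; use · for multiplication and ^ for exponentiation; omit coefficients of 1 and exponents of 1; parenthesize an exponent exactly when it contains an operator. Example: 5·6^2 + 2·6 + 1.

3·6 + 2

base 5: 18 = 3·5 + 3; at 6: 3·6 + 3 = 21; next = 20
base 6: 20 = 3·6 + 2; at 7: 3·7 + 2 = 23; next = 22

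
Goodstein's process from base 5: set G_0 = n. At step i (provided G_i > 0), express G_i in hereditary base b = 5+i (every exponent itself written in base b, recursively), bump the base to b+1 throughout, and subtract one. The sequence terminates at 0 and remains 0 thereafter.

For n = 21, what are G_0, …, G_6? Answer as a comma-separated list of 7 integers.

21, 24, 27, 29, 31, 33, 35

[0] 21 ≡ 4·5 + 1 (base 5). Lift 6: 25. −1: 24.
[1] 24 ≡ 4·6 (base 6). Lift 7: 28. −1: 27.
[2] 27 ≡ 3·7 + 6 (base 7). Lift 8: 30. −1: 29.
[3] 29 ≡ 3·8 + 5 (base 8). Lift 9: 32. −1: 31.
[4] 31 ≡ 3·9 + 4 (base 9). Lift 10: 34. −1: 33.
[5] 33 ≡ 3·10 + 3 (base 10). Lift 11: 36. −1: 35.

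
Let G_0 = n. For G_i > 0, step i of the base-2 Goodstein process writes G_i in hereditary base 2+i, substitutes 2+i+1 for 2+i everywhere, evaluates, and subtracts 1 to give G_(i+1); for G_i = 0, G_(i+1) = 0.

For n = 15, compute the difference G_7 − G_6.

step 0: 15 = 2^(2 + 1) + 2^2 + 2 + 1; sub 3 for 2: 3^(3 + 1) + 3^3 + 3 + 1; = 112; G_1 = 112−1 = 111
step 1: 111 = 3^(3 + 1) + 3^3 + 3; sub 4 for 3: 4^(4 + 1) + 4^4 + 4; = 1284; G_2 = 1284−1 = 1283
step 2: 1283 = 4^(4 + 1) + 4^4 + 3; sub 5 for 4: 5^(5 + 1) + 5^5 + 3; = 18753; G_3 = 18753−1 = 18752
step 3: 18752 = 5^(5 + 1) + 5^5 + 2; sub 6 for 5: 6^(6 + 1) + 6^6 + 2; = 326594; G_4 = 326594−1 = 326593
step 4: 326593 = 6^(6 + 1) + 6^6 + 1; sub 7 for 6: 7^(7 + 1) + 7^7 + 1; = 6588345; G_5 = 6588345−1 = 6588344
step 5: 6588344 = 7^(7 + 1) + 7^7; sub 8 for 7: 8^(8 + 1) + 8^8; = 150994944; G_6 = 150994944−1 = 150994943
step 6: 150994943 = 8^(8 + 1) + 7·8^7 + 7·8^6 + 7·8^5 + 7·8^4 + 7·8^3 + 7·8^2 + 7·8 + 7; sub 9 for 8: 9^(9 + 1) + 7·9^7 + 7·9^6 + 7·9^5 + 7·9^4 + 7·9^3 + 7·9^2 + 7·9 + 7; = 3524450281; G_7 = 3524450281−1 = 3524450280

3373455337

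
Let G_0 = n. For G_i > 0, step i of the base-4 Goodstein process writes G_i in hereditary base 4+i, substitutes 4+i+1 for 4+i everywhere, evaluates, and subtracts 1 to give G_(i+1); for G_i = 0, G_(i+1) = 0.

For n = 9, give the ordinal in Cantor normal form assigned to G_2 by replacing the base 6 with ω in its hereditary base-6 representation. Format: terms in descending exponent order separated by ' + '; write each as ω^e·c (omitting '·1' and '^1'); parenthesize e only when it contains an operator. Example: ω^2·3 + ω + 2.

G_0 = 9. HB_4(9) = 2·4 + 1. Bump = 11. G_1 = 10.
G_1 = 10. HB_5(10) = 2·5. Bump = 12. G_2 = 11.
G_2 = 11. HB_6(11) = 6 + 5. Bump = 12. G_3 = 11.

ω + 5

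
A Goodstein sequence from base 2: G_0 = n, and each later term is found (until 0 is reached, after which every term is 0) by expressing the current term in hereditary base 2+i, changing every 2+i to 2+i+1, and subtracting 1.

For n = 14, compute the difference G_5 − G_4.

G_0=14  [base 2] 2^(2 + 1) + 2^2 + 2  →[2↦3]→  3^(3 + 1) + 3^3 + 3 = 111  −1 ⇒ G_1=110
G_1=110  [base 3] 3^(3 + 1) + 3^3 + 2  →[3↦4]→  4^(4 + 1) + 4^4 + 2 = 1282  −1 ⇒ G_2=1281
G_2=1281  [base 4] 4^(4 + 1) + 4^4 + 1  →[4↦5]→  5^(5 + 1) + 5^5 + 1 = 18751  −1 ⇒ G_3=18750
G_3=18750  [base 5] 5^(5 + 1) + 5^5  →[5↦6]→  6^(6 + 1) + 6^6 = 326592  −1 ⇒ G_4=326591
G_4=326591  [base 6] 6^(6 + 1) + 5·6^5 + 5·6^4 + 5·6^3 + 5·6^2 + 5·6 + 5  →[6↦7]→  7^(7 + 1) + 5·7^5 + 5·7^4 + 5·7^3 + 5·7^2 + 5·7 + 5 = 5862841  −1 ⇒ G_5=5862840

5536249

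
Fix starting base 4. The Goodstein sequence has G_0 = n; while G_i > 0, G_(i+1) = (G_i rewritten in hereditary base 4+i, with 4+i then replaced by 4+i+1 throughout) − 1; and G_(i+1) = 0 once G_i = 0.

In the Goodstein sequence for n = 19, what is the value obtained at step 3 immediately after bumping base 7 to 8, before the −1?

[0] 19 ≡ 4^2 + 3 (base 4). Lift 5: 28. −1: 27.
[1] 27 ≡ 5^2 + 2 (base 5). Lift 6: 38. −1: 37.
[2] 37 ≡ 6^2 + 1 (base 6). Lift 7: 50. −1: 49.

64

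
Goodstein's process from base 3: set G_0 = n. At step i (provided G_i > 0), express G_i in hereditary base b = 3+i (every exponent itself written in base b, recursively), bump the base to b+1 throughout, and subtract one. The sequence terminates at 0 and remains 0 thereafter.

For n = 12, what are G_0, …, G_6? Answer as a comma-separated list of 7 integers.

base 3: 12 = 3^2 + 3; at 4: 4^2 + 4 = 20; next = 19
base 4: 19 = 4^2 + 3; at 5: 5^2 + 3 = 28; next = 27
base 5: 27 = 5^2 + 2; at 6: 6^2 + 2 = 38; next = 37
base 6: 37 = 6^2 + 1; at 7: 7^2 + 1 = 50; next = 49
base 7: 49 = 7^2; at 8: 8^2 = 64; next = 63
base 8: 63 = 7·8 + 7; at 9: 7·9 + 7 = 70; next = 69

12, 19, 27, 37, 49, 63, 69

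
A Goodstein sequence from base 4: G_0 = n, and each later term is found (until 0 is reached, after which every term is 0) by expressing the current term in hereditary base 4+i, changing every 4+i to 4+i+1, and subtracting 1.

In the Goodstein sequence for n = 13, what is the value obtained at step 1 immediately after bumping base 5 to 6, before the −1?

18

[0] 13 ≡ 3·4 + 1 (base 4). Lift 5: 16. −1: 15.
[1] 15 ≡ 3·5 (base 5). Lift 6: 18. −1: 17.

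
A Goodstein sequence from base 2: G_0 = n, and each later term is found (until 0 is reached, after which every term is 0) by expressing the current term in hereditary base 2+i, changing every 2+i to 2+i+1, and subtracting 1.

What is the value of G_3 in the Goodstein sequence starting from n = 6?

3125

step 0: 6 = 2^2 + 2; sub 3 for 2: 3^3 + 3; = 30; G_1 = 30−1 = 29
step 1: 29 = 3^3 + 2; sub 4 for 3: 4^4 + 2; = 258; G_2 = 258−1 = 257
step 2: 257 = 4^4 + 1; sub 5 for 4: 5^5 + 1; = 3126; G_3 = 3126−1 = 3125
step 3: 3125 = 5^5; sub 6 for 5: 6^6; = 46656; G_4 = 46656−1 = 46655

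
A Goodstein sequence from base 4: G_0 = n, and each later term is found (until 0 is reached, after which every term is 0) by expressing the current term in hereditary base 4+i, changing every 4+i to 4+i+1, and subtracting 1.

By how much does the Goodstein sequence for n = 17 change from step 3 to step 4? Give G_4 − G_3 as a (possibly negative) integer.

4

17 —HB4→ 4^2 + 1 —bump→ 5^2 + 1 = 26 —(−1)→ 25
25 —HB5→ 5^2 —bump→ 6^2 = 36 —(−1)→ 35
35 —HB6→ 5·6 + 5 —bump→ 5·7 + 5 = 40 —(−1)→ 39
39 —HB7→ 5·7 + 4 —bump→ 5·8 + 4 = 44 —(−1)→ 43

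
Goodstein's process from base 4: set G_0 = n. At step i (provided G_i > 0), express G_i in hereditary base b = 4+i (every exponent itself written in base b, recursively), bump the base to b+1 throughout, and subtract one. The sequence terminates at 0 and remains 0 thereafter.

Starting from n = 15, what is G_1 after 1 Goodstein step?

G_0=15  [base 4] 3·4 + 3  →[4↦5]→  3·5 + 3 = 18  −1 ⇒ G_1=17
G_1=17  [base 5] 3·5 + 2  →[5↦6]→  3·6 + 2 = 20  −1 ⇒ G_2=19

17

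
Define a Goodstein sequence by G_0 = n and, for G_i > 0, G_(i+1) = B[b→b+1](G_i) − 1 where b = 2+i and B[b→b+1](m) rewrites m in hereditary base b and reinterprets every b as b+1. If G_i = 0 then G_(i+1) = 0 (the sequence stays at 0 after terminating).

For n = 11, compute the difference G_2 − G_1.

[0] 11 ≡ 2^(2 + 1) + 2 + 1 (base 2). Lift 3: 85. −1: 84.
[1] 84 ≡ 3^(3 + 1) + 3 (base 3). Lift 4: 1028. −1: 1027.

943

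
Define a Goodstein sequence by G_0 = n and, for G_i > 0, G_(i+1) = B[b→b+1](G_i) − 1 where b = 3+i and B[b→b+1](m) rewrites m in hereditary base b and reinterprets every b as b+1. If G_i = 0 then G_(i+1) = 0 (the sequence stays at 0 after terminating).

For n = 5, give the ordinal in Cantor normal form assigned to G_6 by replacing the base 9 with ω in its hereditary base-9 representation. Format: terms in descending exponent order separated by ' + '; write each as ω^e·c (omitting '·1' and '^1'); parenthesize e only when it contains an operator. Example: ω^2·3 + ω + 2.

5 —HB3→ 3 + 2 —bump→ 4 + 2 = 6 —(−1)→ 5
5 —HB4→ 4 + 1 —bump→ 5 + 1 = 6 —(−1)→ 5
5 —HB5→ 5 —bump→ 6 = 6 —(−1)→ 5
5 —HB6→ 5 —bump→ 5 = 5 —(−1)→ 4
4 —HB7→ 4 —bump→ 4 = 4 —(−1)→ 3
3 —HB8→ 3 —bump→ 3 = 3 —(−1)→ 2
2 —HB9→ 2 —bump→ 2 = 2 —(−1)→ 1

2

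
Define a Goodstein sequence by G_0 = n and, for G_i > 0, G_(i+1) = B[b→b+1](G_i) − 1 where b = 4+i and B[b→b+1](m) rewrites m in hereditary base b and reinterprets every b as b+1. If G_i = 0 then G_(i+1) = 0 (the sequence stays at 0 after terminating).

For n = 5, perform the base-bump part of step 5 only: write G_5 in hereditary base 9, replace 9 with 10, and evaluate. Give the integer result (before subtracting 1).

2

i=0: 5 = 4 + 1 (b=4); 4→5: 5 + 1 = 6; 6−1 = 5
i=1: 5 = 5 (b=5); 5→6: 6 = 6; 6−1 = 5
i=2: 5 = 5 (b=6); 6→7: 5 = 5; 5−1 = 4
i=3: 4 = 4 (b=7); 7→8: 4 = 4; 4−1 = 3
i=4: 3 = 3 (b=8); 8→9: 3 = 3; 3−1 = 2
i=5: 2 = 2 (b=9); 9→10: 2 = 2; 2−1 = 1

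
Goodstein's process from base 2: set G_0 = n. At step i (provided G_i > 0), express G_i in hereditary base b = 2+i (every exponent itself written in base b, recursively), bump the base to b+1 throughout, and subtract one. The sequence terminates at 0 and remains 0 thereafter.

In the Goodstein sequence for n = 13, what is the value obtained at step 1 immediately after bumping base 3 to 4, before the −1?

1280

base 2: 13 = 2^(2 + 1) + 2^2 + 1; at 3: 3^(3 + 1) + 3^3 + 1 = 109; next = 108
base 3: 108 = 3^(3 + 1) + 3^3; at 4: 4^(4 + 1) + 4^4 = 1280; next = 1279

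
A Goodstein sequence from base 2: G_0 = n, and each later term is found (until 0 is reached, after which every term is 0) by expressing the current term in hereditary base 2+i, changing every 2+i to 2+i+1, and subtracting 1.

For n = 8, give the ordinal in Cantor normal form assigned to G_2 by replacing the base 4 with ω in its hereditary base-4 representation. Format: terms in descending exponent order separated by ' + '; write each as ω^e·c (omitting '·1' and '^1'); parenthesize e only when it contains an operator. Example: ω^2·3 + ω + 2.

[0] 8 ≡ 2^(2 + 1) (base 2). Lift 3: 81. −1: 80.
[1] 80 ≡ 2·3^3 + 2·3^2 + 2·3 + 2 (base 3). Lift 4: 554. −1: 553.
[2] 553 ≡ 2·4^4 + 2·4^2 + 2·4 + 1 (base 4). Lift 5: 6311. −1: 6310.

ω^ω·2 + ω^2·2 + ω·2 + 1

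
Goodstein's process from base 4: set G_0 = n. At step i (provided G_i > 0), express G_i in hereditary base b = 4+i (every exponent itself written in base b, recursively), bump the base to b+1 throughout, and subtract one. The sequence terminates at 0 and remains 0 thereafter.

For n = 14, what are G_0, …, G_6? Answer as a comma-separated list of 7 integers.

i=0: 14 = 3·4 + 2 (b=4); 4→5: 3·5 + 2 = 17; 17−1 = 16
i=1: 16 = 3·5 + 1 (b=5); 5→6: 3·6 + 1 = 19; 19−1 = 18
i=2: 18 = 3·6 (b=6); 6→7: 3·7 = 21; 21−1 = 20
i=3: 20 = 2·7 + 6 (b=7); 7→8: 2·8 + 6 = 22; 22−1 = 21
i=4: 21 = 2·8 + 5 (b=8); 8→9: 2·9 + 5 = 23; 23−1 = 22
i=5: 22 = 2·9 + 4 (b=9); 9→10: 2·10 + 4 = 24; 24−1 = 23

14, 16, 18, 20, 21, 22, 23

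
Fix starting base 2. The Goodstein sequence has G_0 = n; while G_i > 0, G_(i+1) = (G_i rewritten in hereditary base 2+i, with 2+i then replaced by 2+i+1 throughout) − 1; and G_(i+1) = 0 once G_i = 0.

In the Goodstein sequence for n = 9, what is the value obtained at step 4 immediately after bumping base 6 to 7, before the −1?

base 2: 9 = 2^(2 + 1) + 1; at 3: 3^(3 + 1) + 1 = 82; next = 81
base 3: 81 = 3^(3 + 1); at 4: 4^(4 + 1) = 1024; next = 1023
base 4: 1023 = 3·4^4 + 3·4^3 + 3·4^2 + 3·4 + 3; at 5: 3·5^5 + 3·5^3 + 3·5^2 + 3·5 + 3 = 9843; next = 9842
base 5: 9842 = 3·5^5 + 3·5^3 + 3·5^2 + 3·5 + 2; at 6: 3·6^6 + 3·6^3 + 3·6^2 + 3·6 + 2 = 140744; next = 140743
base 6: 140743 = 3·6^6 + 3·6^3 + 3·6^2 + 3·6 + 1; at 7: 3·7^7 + 3·7^3 + 3·7^2 + 3·7 + 1 = 2471827; next = 2471826

2471827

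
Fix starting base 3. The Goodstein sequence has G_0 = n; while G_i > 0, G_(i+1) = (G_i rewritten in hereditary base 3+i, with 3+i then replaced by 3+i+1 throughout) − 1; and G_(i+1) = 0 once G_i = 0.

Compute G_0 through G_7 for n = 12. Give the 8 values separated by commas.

12, 19, 27, 37, 49, 63, 69, 75

G_0 = 12. HB_3(12) = 3^2 + 3. Bump = 20. G_1 = 19.
G_1 = 19. HB_4(19) = 4^2 + 3. Bump = 28. G_2 = 27.
G_2 = 27. HB_5(27) = 5^2 + 2. Bump = 38. G_3 = 37.
G_3 = 37. HB_6(37) = 6^2 + 1. Bump = 50. G_4 = 49.
G_4 = 49. HB_7(49) = 7^2. Bump = 64. G_5 = 63.
G_5 = 63. HB_8(63) = 7·8 + 7. Bump = 70. G_6 = 69.
G_6 = 69. HB_9(69) = 7·9 + 6. Bump = 76. G_7 = 75.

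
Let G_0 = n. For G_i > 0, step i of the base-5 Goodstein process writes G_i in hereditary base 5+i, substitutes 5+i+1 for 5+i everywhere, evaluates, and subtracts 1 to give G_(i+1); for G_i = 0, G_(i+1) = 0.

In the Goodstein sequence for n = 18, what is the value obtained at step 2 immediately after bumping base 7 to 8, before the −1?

25

(0) 18|_5 = 3·5 + 3 ↦ 3·6 + 3|_6 = 21 ⇒ 20
(1) 20|_6 = 3·6 + 2 ↦ 3·7 + 2|_7 = 23 ⇒ 22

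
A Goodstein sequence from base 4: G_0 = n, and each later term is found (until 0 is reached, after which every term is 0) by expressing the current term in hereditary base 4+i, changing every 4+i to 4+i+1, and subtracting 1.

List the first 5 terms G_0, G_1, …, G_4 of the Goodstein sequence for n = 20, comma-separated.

20, 29, 39, 51, 65

20 —HB4→ 4^2 + 4 —bump→ 5^2 + 5 = 30 —(−1)→ 29
29 —HB5→ 5^2 + 4 —bump→ 6^2 + 4 = 40 —(−1)→ 39
39 —HB6→ 6^2 + 3 —bump→ 7^2 + 3 = 52 —(−1)→ 51
51 —HB7→ 7^2 + 2 —bump→ 8^2 + 2 = 66 —(−1)→ 65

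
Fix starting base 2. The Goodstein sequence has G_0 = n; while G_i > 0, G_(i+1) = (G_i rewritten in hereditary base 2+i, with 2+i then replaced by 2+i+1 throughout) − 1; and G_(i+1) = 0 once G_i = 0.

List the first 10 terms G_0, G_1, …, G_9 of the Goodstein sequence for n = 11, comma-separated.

step 0: 11 = 2^(2 + 1) + 2 + 1; sub 3 for 2: 3^(3 + 1) + 3 + 1; = 85; G_1 = 85−1 = 84
step 1: 84 = 3^(3 + 1) + 3; sub 4 for 3: 4^(4 + 1) + 4; = 1028; G_2 = 1028−1 = 1027
step 2: 1027 = 4^(4 + 1) + 3; sub 5 for 4: 5^(5 + 1) + 3; = 15628; G_3 = 15628−1 = 15627
step 3: 15627 = 5^(5 + 1) + 2; sub 6 for 5: 6^(6 + 1) + 2; = 279938; G_4 = 279938−1 = 279937
step 4: 279937 = 6^(6 + 1) + 1; sub 7 for 6: 7^(7 + 1) + 1; = 5764802; G_5 = 5764802−1 = 5764801
step 5: 5764801 = 7^(7 + 1); sub 8 for 7: 8^(8 + 1); = 134217728; G_6 = 134217728−1 = 134217727
step 6: 134217727 = 7·8^8 + 7·8^7 + 7·8^6 + 7·8^5 + 7·8^4 + 7·8^3 + 7·8^2 + 7·8 + 7; sub 9 for 8: 7·9^9 + 7·9^7 + 7·9^6 + 7·9^5 + 7·9^4 + 7·9^3 + 7·9^2 + 7·9 + 7; = 2749609303; G_7 = 2749609303−1 = 2749609302
step 7: 2749609302 = 7·9^9 + 7·9^7 + 7·9^6 + 7·9^5 + 7·9^4 + 7·9^3 + 7·9^2 + 7·9 + 6; sub 10 for 9: 7·10^10 + 7·10^7 + 7·10^6 + 7·10^5 + 7·10^4 + 7·10^3 + 7·10^2 + 7·10 + 6; = 70077777776; G_8 = 70077777776−1 = 70077777775
step 8: 70077777775 = 7·10^10 + 7·10^7 + 7·10^6 + 7·10^5 + 7·10^4 + 7·10^3 + 7·10^2 + 7·10 + 5; sub 11 for 10: 7·11^11 + 7·11^7 + 7·11^6 + 7·11^5 + 7·11^4 + 7·11^3 + 7·11^2 + 7·11 + 5; = 1997331745491; G_9 = 1997331745491−1 = 1997331745490

11, 84, 1027, 15627, 279937, 5764801, 134217727, 2749609302, 70077777775, 1997331745490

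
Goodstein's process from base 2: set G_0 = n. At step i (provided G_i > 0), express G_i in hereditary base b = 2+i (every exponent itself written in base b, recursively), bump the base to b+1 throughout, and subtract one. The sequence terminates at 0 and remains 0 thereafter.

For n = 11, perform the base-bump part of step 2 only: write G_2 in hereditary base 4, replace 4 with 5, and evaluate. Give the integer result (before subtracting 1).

15628

i=0: 11 = 2^(2 + 1) + 2 + 1 (b=2); 2→3: 3^(3 + 1) + 3 + 1 = 85; 85−1 = 84
i=1: 84 = 3^(3 + 1) + 3 (b=3); 3→4: 4^(4 + 1) + 4 = 1028; 1028−1 = 1027
i=2: 1027 = 4^(4 + 1) + 3 (b=4); 4→5: 5^(5 + 1) + 3 = 15628; 15628−1 = 15627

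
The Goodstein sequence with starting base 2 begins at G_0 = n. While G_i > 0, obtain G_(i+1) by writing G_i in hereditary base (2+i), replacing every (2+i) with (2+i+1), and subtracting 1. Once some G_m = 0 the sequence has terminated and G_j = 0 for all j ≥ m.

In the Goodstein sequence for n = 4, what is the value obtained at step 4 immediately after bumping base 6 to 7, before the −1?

i=0: 4 = 2^2 (b=2); 2→3: 3^3 = 27; 27−1 = 26
i=1: 26 = 2·3^2 + 2·3 + 2 (b=3); 3→4: 2·4^2 + 2·4 + 2 = 42; 42−1 = 41
i=2: 41 = 2·4^2 + 2·4 + 1 (b=4); 4→5: 2·5^2 + 2·5 + 1 = 61; 61−1 = 60
i=3: 60 = 2·5^2 + 2·5 (b=5); 5→6: 2·6^2 + 2·6 = 84; 84−1 = 83
i=4: 83 = 2·6^2 + 6 + 5 (b=6); 6→7: 2·7^2 + 7 + 5 = 110; 110−1 = 109

110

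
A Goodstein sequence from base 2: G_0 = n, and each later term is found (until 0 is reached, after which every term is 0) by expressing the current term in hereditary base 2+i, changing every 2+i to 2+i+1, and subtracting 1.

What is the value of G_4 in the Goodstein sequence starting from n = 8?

93395

i=0: 8 = 2^(2 + 1) (b=2); 2→3: 3^(3 + 1) = 81; 81−1 = 80
i=1: 80 = 2·3^3 + 2·3^2 + 2·3 + 2 (b=3); 3→4: 2·4^4 + 2·4^2 + 2·4 + 2 = 554; 554−1 = 553
i=2: 553 = 2·4^4 + 2·4^2 + 2·4 + 1 (b=4); 4→5: 2·5^5 + 2·5^2 + 2·5 + 1 = 6311; 6311−1 = 6310
i=3: 6310 = 2·5^5 + 2·5^2 + 2·5 (b=5); 5→6: 2·6^6 + 2·6^2 + 2·6 = 93396; 93396−1 = 93395
i=4: 93395 = 2·6^6 + 2·6^2 + 6 + 5 (b=6); 6→7: 2·7^7 + 2·7^2 + 7 + 5 = 1647196; 1647196−1 = 1647195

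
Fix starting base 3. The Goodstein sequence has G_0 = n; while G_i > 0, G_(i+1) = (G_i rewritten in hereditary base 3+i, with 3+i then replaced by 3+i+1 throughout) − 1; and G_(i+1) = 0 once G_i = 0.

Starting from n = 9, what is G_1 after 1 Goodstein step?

G_0=9  [base 3] 3^2  →[3↦4]→  4^2 = 16  −1 ⇒ G_1=15
G_1=15  [base 4] 3·4 + 3  →[4↦5]→  3·5 + 3 = 18  −1 ⇒ G_2=17

15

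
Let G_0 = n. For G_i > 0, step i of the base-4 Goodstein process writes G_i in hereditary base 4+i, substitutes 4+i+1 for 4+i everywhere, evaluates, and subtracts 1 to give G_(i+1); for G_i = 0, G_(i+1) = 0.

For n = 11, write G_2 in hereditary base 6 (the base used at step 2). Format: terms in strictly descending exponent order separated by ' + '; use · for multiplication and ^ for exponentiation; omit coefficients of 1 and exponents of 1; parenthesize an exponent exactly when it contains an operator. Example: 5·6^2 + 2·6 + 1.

base 4: 11 = 2·4 + 3; at 5: 2·5 + 3 = 13; next = 12
base 5: 12 = 2·5 + 2; at 6: 2·6 + 2 = 14; next = 13
base 6: 13 = 2·6 + 1; at 7: 2·7 + 1 = 15; next = 14

2·6 + 1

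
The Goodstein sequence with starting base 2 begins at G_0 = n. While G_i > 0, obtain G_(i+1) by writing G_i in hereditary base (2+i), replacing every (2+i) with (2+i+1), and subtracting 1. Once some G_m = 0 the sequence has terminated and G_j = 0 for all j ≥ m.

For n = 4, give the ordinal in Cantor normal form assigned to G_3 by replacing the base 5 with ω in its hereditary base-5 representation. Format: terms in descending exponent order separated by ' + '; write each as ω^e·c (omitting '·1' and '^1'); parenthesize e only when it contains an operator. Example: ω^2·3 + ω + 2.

G_0=4  [base 2] 2^2  →[2↦3]→  3^3 = 27  −1 ⇒ G_1=26
G_1=26  [base 3] 2·3^2 + 2·3 + 2  →[3↦4]→  2·4^2 + 2·4 + 2 = 42  −1 ⇒ G_2=41
G_2=41  [base 4] 2·4^2 + 2·4 + 1  →[4↦5]→  2·5^2 + 2·5 + 1 = 61  −1 ⇒ G_3=60

ω^2·2 + ω·2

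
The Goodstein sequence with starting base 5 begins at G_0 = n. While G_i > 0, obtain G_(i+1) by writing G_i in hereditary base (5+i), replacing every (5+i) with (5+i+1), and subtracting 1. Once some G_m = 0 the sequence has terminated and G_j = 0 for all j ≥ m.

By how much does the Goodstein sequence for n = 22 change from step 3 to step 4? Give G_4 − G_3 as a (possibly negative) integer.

2

base 5: 22 = 4·5 + 2; at 6: 4·6 + 2 = 26; next = 25
base 6: 25 = 4·6 + 1; at 7: 4·7 + 1 = 29; next = 28
base 7: 28 = 4·7; at 8: 4·8 = 32; next = 31
base 8: 31 = 3·8 + 7; at 9: 3·9 + 7 = 34; next = 33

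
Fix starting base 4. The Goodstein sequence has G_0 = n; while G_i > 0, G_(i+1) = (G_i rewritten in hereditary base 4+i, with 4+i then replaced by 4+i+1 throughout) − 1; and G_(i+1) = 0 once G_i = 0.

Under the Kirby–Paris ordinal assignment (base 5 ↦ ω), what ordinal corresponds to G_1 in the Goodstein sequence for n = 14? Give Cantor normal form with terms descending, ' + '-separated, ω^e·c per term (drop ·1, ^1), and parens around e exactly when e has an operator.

ω·3 + 1

14 —HB4→ 3·4 + 2 —bump→ 3·5 + 2 = 17 —(−1)→ 16
16 —HB5→ 3·5 + 1 —bump→ 3·6 + 1 = 19 —(−1)→ 18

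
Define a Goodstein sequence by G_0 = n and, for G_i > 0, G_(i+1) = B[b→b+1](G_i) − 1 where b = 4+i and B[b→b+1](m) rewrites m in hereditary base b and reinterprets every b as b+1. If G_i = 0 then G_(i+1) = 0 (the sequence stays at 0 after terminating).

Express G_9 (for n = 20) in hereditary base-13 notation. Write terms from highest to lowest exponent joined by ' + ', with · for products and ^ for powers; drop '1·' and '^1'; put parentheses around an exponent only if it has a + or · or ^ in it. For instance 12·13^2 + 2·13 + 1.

[0] 20 ≡ 4^2 + 4 (base 4). Lift 5: 30. −1: 29.
[1] 29 ≡ 5^2 + 4 (base 5). Lift 6: 40. −1: 39.
[2] 39 ≡ 6^2 + 3 (base 6). Lift 7: 52. −1: 51.
[3] 51 ≡ 7^2 + 2 (base 7). Lift 8: 66. −1: 65.
[4] 65 ≡ 8^2 + 1 (base 8). Lift 9: 82. −1: 81.
[5] 81 ≡ 9^2 (base 9). Lift 10: 100. −1: 99.
[6] 99 ≡ 9·10 + 9 (base 10). Lift 11: 108. −1: 107.
[7] 107 ≡ 9·11 + 8 (base 11). Lift 12: 116. −1: 115.
[8] 115 ≡ 9·12 + 7 (base 12). Lift 13: 124. −1: 123.

9·13 + 6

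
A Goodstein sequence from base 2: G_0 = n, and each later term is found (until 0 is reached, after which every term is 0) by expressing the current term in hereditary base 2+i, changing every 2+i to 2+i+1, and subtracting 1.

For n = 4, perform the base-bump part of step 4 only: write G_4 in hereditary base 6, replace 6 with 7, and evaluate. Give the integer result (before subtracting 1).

110

step 0: 4 = 2^2; sub 3 for 2: 3^3; = 27; G_1 = 27−1 = 26
step 1: 26 = 2·3^2 + 2·3 + 2; sub 4 for 3: 2·4^2 + 2·4 + 2; = 42; G_2 = 42−1 = 41
step 2: 41 = 2·4^2 + 2·4 + 1; sub 5 for 4: 2·5^2 + 2·5 + 1; = 61; G_3 = 61−1 = 60
step 3: 60 = 2·5^2 + 2·5; sub 6 for 5: 2·6^2 + 2·6; = 84; G_4 = 84−1 = 83
step 4: 83 = 2·6^2 + 6 + 5; sub 7 for 6: 2·7^2 + 7 + 5; = 110; G_5 = 110−1 = 109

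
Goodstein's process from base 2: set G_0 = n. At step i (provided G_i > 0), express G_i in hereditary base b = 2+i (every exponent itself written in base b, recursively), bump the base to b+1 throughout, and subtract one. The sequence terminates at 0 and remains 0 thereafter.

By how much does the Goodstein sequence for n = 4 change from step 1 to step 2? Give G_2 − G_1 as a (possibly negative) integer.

step 0: 4 = 2^2; sub 3 for 2: 3^3; = 27; G_1 = 27−1 = 26
step 1: 26 = 2·3^2 + 2·3 + 2; sub 4 for 3: 2·4^2 + 2·4 + 2; = 42; G_2 = 42−1 = 41

15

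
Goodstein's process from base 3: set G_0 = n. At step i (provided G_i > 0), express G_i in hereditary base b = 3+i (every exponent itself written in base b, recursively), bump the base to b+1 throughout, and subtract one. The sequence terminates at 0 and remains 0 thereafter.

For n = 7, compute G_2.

i=0: 7 = 2·3 + 1 (b=3); 3→4: 2·4 + 1 = 9; 9−1 = 8
i=1: 8 = 2·4 (b=4); 4→5: 2·5 = 10; 10−1 = 9

9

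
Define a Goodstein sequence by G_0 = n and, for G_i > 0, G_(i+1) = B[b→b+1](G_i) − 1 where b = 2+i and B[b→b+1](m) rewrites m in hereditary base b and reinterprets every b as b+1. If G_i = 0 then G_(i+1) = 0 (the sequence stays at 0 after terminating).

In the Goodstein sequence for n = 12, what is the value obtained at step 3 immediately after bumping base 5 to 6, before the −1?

G_0 = 12. HB_2(12) = 2^(2 + 1) + 2^2. Bump = 108. G_1 = 107.
G_1 = 107. HB_3(107) = 3^(3 + 1) + 2·3^2 + 2·3 + 2. Bump = 1066. G_2 = 1065.
G_2 = 1065. HB_4(1065) = 4^(4 + 1) + 2·4^2 + 2·4 + 1. Bump = 15686. G_3 = 15685.
G_3 = 15685. HB_5(15685) = 5^(5 + 1) + 2·5^2 + 2·5. Bump = 280020. G_4 = 280019.

280020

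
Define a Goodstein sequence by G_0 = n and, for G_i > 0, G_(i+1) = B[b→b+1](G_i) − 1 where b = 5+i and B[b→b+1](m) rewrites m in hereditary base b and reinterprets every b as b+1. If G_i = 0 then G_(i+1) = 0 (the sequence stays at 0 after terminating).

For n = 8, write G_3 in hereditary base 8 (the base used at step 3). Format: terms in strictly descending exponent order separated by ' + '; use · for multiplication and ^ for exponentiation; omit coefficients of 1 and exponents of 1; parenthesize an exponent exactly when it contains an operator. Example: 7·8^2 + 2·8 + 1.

8

i=0: 8 = 5 + 3 (b=5); 5→6: 6 + 3 = 9; 9−1 = 8
i=1: 8 = 6 + 2 (b=6); 6→7: 7 + 2 = 9; 9−1 = 8
i=2: 8 = 7 + 1 (b=7); 7→8: 8 + 1 = 9; 9−1 = 8
i=3: 8 = 8 (b=8); 8→9: 9 = 9; 9−1 = 8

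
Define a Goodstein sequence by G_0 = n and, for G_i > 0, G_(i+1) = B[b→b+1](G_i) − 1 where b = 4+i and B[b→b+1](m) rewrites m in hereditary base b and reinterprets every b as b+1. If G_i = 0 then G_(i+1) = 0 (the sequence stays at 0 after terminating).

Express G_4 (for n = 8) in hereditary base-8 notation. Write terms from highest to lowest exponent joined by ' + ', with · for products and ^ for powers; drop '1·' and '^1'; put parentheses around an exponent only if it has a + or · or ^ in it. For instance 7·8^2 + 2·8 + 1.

base 4: 8 = 2·4; at 5: 2·5 = 10; next = 9
base 5: 9 = 5 + 4; at 6: 6 + 4 = 10; next = 9
base 6: 9 = 6 + 3; at 7: 7 + 3 = 10; next = 9
base 7: 9 = 7 + 2; at 8: 8 + 2 = 10; next = 9
base 8: 9 = 8 + 1; at 9: 9 + 1 = 10; next = 9

8 + 1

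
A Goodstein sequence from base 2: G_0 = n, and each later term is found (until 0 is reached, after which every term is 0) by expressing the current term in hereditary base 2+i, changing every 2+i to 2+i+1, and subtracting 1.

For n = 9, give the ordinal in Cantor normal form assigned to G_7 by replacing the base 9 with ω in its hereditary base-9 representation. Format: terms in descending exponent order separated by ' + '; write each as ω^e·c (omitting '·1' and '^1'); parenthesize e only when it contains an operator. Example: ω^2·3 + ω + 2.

ω^ω·3 + ω^3·3 + ω^2·3 + ω·2 + 6

step 0: 9 = 2^(2 + 1) + 1; sub 3 for 2: 3^(3 + 1) + 1; = 82; G_1 = 82−1 = 81
step 1: 81 = 3^(3 + 1); sub 4 for 3: 4^(4 + 1); = 1024; G_2 = 1024−1 = 1023
step 2: 1023 = 3·4^4 + 3·4^3 + 3·4^2 + 3·4 + 3; sub 5 for 4: 3·5^5 + 3·5^3 + 3·5^2 + 3·5 + 3; = 9843; G_3 = 9843−1 = 9842
step 3: 9842 = 3·5^5 + 3·5^3 + 3·5^2 + 3·5 + 2; sub 6 for 5: 3·6^6 + 3·6^3 + 3·6^2 + 3·6 + 2; = 140744; G_4 = 140744−1 = 140743
step 4: 140743 = 3·6^6 + 3·6^3 + 3·6^2 + 3·6 + 1; sub 7 for 6: 3·7^7 + 3·7^3 + 3·7^2 + 3·7 + 1; = 2471827; G_5 = 2471827−1 = 2471826
step 5: 2471826 = 3·7^7 + 3·7^3 + 3·7^2 + 3·7; sub 8 for 7: 3·8^8 + 3·8^3 + 3·8^2 + 3·8; = 50333400; G_6 = 50333400−1 = 50333399
step 6: 50333399 = 3·8^8 + 3·8^3 + 3·8^2 + 2·8 + 7; sub 9 for 8: 3·9^9 + 3·9^3 + 3·9^2 + 2·9 + 7; = 1162263922; G_7 = 1162263922−1 = 1162263921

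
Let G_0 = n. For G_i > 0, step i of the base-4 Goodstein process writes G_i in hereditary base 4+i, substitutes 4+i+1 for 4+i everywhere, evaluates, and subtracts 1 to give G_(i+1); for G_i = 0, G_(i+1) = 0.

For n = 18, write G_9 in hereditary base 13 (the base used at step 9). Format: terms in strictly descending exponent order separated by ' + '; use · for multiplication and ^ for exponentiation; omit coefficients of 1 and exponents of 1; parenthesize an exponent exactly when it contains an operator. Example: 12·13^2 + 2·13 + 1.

6·13

(0) 18|_4 = 4^2 + 2 ↦ 5^2 + 2|_5 = 27 ⇒ 26
(1) 26|_5 = 5^2 + 1 ↦ 6^2 + 1|_6 = 37 ⇒ 36
(2) 36|_6 = 6^2 ↦ 7^2|_7 = 49 ⇒ 48
(3) 48|_7 = 6·7 + 6 ↦ 6·8 + 6|_8 = 54 ⇒ 53
(4) 53|_8 = 6·8 + 5 ↦ 6·9 + 5|_9 = 59 ⇒ 58
(5) 58|_9 = 6·9 + 4 ↦ 6·10 + 4|_10 = 64 ⇒ 63
(6) 63|_10 = 6·10 + 3 ↦ 6·11 + 3|_11 = 69 ⇒ 68
(7) 68|_11 = 6·11 + 2 ↦ 6·12 + 2|_12 = 74 ⇒ 73
(8) 73|_12 = 6·12 + 1 ↦ 6·13 + 1|_13 = 79 ⇒ 78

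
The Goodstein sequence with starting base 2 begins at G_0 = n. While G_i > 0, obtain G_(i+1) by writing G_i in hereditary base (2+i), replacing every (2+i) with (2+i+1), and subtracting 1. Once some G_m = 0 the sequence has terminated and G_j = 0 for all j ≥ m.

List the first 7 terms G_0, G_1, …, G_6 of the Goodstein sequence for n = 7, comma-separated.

i=0: 7 = 2^2 + 2 + 1 (b=2); 2→3: 3^3 + 3 + 1 = 31; 31−1 = 30
i=1: 30 = 3^3 + 3 (b=3); 3→4: 4^4 + 4 = 260; 260−1 = 259
i=2: 259 = 4^4 + 3 (b=4); 4→5: 5^5 + 3 = 3128; 3128−1 = 3127
i=3: 3127 = 5^5 + 2 (b=5); 5→6: 6^6 + 2 = 46658; 46658−1 = 46657
i=4: 46657 = 6^6 + 1 (b=6); 6→7: 7^7 + 1 = 823544; 823544−1 = 823543
i=5: 823543 = 7^7 (b=7); 7→8: 8^8 = 16777216; 16777216−1 = 16777215

7, 30, 259, 3127, 46657, 823543, 16777215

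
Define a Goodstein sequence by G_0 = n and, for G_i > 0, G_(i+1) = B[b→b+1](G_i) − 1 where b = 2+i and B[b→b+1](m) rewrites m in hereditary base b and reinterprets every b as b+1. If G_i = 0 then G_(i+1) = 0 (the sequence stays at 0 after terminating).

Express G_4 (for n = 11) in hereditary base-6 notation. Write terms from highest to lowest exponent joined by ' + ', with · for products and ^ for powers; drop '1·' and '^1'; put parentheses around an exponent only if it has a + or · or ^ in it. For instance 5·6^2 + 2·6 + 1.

6^(6 + 1) + 1

step 0: 11 = 2^(2 + 1) + 2 + 1; sub 3 for 2: 3^(3 + 1) + 3 + 1; = 85; G_1 = 85−1 = 84
step 1: 84 = 3^(3 + 1) + 3; sub 4 for 3: 4^(4 + 1) + 4; = 1028; G_2 = 1028−1 = 1027
step 2: 1027 = 4^(4 + 1) + 3; sub 5 for 4: 5^(5 + 1) + 3; = 15628; G_3 = 15628−1 = 15627
step 3: 15627 = 5^(5 + 1) + 2; sub 6 for 5: 6^(6 + 1) + 2; = 279938; G_4 = 279938−1 = 279937
step 4: 279937 = 6^(6 + 1) + 1; sub 7 for 6: 7^(7 + 1) + 1; = 5764802; G_5 = 5764802−1 = 5764801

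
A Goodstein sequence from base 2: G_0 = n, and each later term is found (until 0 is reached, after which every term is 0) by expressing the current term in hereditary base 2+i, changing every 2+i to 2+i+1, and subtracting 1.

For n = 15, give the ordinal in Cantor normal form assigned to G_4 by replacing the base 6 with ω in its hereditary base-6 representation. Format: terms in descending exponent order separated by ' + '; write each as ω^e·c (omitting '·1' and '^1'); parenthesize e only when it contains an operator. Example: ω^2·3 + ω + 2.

G_0=15  [base 2] 2^(2 + 1) + 2^2 + 2 + 1  →[2↦3]→  3^(3 + 1) + 3^3 + 3 + 1 = 112  −1 ⇒ G_1=111
G_1=111  [base 3] 3^(3 + 1) + 3^3 + 3  →[3↦4]→  4^(4 + 1) + 4^4 + 4 = 1284  −1 ⇒ G_2=1283
G_2=1283  [base 4] 4^(4 + 1) + 4^4 + 3  →[4↦5]→  5^(5 + 1) + 5^5 + 3 = 18753  −1 ⇒ G_3=18752
G_3=18752  [base 5] 5^(5 + 1) + 5^5 + 2  →[5↦6]→  6^(6 + 1) + 6^6 + 2 = 326594  −1 ⇒ G_4=326593
G_4=326593  [base 6] 6^(6 + 1) + 6^6 + 1  →[6↦7]→  7^(7 + 1) + 7^7 + 1 = 6588345  −1 ⇒ G_5=6588344

ω^(ω + 1) + ω^ω + 1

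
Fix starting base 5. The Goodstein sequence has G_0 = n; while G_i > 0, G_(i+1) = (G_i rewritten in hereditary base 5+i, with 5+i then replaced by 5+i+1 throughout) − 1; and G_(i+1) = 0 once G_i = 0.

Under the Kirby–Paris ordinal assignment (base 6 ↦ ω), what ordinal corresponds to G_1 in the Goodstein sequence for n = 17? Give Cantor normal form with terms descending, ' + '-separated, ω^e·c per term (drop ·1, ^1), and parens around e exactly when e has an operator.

ω·3 + 1

(0) 17|_5 = 3·5 + 2 ↦ 3·6 + 2|_6 = 20 ⇒ 19
(1) 19|_6 = 3·6 + 1 ↦ 3·7 + 1|_7 = 22 ⇒ 21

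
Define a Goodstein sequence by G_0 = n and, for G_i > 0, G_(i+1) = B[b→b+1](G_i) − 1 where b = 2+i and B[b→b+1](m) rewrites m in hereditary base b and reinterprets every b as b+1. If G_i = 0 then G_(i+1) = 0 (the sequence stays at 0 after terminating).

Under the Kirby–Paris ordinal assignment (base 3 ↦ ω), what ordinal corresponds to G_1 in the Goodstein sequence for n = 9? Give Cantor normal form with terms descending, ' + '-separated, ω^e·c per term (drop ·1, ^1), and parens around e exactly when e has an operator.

G_0 = 9. HB_2(9) = 2^(2 + 1) + 1. Bump = 82. G_1 = 81.
G_1 = 81. HB_3(81) = 3^(3 + 1). Bump = 1024. G_2 = 1023.

ω^(ω + 1)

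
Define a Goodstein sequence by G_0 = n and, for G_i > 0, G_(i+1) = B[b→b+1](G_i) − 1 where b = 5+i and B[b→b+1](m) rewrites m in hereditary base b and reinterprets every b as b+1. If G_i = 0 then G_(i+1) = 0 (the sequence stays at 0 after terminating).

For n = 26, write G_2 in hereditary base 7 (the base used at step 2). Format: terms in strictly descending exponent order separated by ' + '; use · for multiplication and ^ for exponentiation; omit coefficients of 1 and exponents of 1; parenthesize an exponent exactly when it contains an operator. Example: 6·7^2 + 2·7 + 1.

(0) 26|_5 = 5^2 + 1 ↦ 6^2 + 1|_6 = 37 ⇒ 36
(1) 36|_6 = 6^2 ↦ 7^2|_7 = 49 ⇒ 48
(2) 48|_7 = 6·7 + 6 ↦ 6·8 + 6|_8 = 54 ⇒ 53

6·7 + 6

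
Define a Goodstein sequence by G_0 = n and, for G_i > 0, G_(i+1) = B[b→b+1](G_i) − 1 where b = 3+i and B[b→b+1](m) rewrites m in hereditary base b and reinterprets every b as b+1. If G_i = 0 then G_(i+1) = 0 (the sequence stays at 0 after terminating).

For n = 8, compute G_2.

8 —HB3→ 2·3 + 2 —bump→ 2·4 + 2 = 10 —(−1)→ 9
9 —HB4→ 2·4 + 1 —bump→ 2·5 + 1 = 11 —(−1)→ 10

10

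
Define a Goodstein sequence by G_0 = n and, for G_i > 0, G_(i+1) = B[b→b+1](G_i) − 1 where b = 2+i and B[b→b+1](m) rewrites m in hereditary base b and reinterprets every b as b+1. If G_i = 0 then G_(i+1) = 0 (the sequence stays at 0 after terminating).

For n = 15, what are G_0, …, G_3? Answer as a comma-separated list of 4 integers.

G_0 = 15. HB_2(15) = 2^(2 + 1) + 2^2 + 2 + 1. Bump = 112. G_1 = 111.
G_1 = 111. HB_3(111) = 3^(3 + 1) + 3^3 + 3. Bump = 1284. G_2 = 1283.
G_2 = 1283. HB_4(1283) = 4^(4 + 1) + 4^4 + 3. Bump = 18753. G_3 = 18752.

15, 111, 1283, 18752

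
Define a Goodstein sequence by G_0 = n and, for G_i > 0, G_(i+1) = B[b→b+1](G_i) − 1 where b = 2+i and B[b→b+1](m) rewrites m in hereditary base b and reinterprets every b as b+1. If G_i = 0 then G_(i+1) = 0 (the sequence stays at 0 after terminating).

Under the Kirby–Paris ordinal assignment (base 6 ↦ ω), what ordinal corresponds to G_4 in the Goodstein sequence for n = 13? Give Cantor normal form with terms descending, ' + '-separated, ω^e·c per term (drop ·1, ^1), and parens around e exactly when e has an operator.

(0) 13|_2 = 2^(2 + 1) + 2^2 + 1 ↦ 3^(3 + 1) + 3^3 + 1|_3 = 109 ⇒ 108
(1) 108|_3 = 3^(3 + 1) + 3^3 ↦ 4^(4 + 1) + 4^4|_4 = 1280 ⇒ 1279
(2) 1279|_4 = 4^(4 + 1) + 3·4^3 + 3·4^2 + 3·4 + 3 ↦ 5^(5 + 1) + 3·5^3 + 3·5^2 + 3·5 + 3|_5 = 16093 ⇒ 16092
(3) 16092|_5 = 5^(5 + 1) + 3·5^3 + 3·5^2 + 3·5 + 2 ↦ 6^(6 + 1) + 3·6^3 + 3·6^2 + 3·6 + 2|_6 = 280712 ⇒ 280711
(4) 280711|_6 = 6^(6 + 1) + 3·6^3 + 3·6^2 + 3·6 + 1 ↦ 7^(7 + 1) + 3·7^3 + 3·7^2 + 3·7 + 1|_7 = 5765999 ⇒ 5765998

ω^(ω + 1) + ω^3·3 + ω^2·3 + ω·3 + 1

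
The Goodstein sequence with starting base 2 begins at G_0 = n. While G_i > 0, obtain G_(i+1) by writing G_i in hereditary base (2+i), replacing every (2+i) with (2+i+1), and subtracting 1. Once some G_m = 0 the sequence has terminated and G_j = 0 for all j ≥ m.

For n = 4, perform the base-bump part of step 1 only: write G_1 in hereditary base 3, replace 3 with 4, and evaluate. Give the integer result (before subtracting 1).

42

[0] 4 ≡ 2^2 (base 2). Lift 3: 27. −1: 26.
[1] 26 ≡ 2·3^2 + 2·3 + 2 (base 3). Lift 4: 42. −1: 41.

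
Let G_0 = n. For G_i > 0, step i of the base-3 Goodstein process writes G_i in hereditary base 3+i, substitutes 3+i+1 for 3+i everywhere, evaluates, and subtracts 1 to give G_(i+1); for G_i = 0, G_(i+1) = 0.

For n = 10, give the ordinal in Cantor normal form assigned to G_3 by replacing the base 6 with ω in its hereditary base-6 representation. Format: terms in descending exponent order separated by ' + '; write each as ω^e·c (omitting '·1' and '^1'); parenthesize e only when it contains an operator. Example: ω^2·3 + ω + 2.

ω·4 + 3

step 0: 10 = 3^2 + 1; sub 4 for 3: 4^2 + 1; = 17; G_1 = 17−1 = 16
step 1: 16 = 4^2; sub 5 for 4: 5^2; = 25; G_2 = 25−1 = 24
step 2: 24 = 4·5 + 4; sub 6 for 5: 4·6 + 4; = 28; G_3 = 28−1 = 27
step 3: 27 = 4·6 + 3; sub 7 for 6: 4·7 + 3; = 31; G_4 = 31−1 = 30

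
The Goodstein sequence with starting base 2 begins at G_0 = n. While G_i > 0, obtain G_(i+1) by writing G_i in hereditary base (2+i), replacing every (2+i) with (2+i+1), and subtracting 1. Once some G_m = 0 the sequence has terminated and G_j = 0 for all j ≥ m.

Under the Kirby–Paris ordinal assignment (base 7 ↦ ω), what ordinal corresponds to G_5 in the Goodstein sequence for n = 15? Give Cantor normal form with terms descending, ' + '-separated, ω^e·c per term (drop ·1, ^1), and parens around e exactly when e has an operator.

[0] 15 ≡ 2^(2 + 1) + 2^2 + 2 + 1 (base 2). Lift 3: 112. −1: 111.
[1] 111 ≡ 3^(3 + 1) + 3^3 + 3 (base 3). Lift 4: 1284. −1: 1283.
[2] 1283 ≡ 4^(4 + 1) + 4^4 + 3 (base 4). Lift 5: 18753. −1: 18752.
[3] 18752 ≡ 5^(5 + 1) + 5^5 + 2 (base 5). Lift 6: 326594. −1: 326593.
[4] 326593 ≡ 6^(6 + 1) + 6^6 + 1 (base 6). Lift 7: 6588345. −1: 6588344.
[5] 6588344 ≡ 7^(7 + 1) + 7^7 (base 7). Lift 8: 150994944. −1: 150994943.

ω^(ω + 1) + ω^ω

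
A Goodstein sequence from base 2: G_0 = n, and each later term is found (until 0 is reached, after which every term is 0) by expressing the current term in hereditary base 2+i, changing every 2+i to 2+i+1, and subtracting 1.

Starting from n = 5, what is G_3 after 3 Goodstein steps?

467

G_0 = 5. HB_2(5) = 2^2 + 1. Bump = 28. G_1 = 27.
G_1 = 27. HB_3(27) = 3^3. Bump = 256. G_2 = 255.
G_2 = 255. HB_4(255) = 3·4^3 + 3·4^2 + 3·4 + 3. Bump = 468. G_3 = 467.
G_3 = 467. HB_5(467) = 3·5^3 + 3·5^2 + 3·5 + 2. Bump = 776. G_4 = 775.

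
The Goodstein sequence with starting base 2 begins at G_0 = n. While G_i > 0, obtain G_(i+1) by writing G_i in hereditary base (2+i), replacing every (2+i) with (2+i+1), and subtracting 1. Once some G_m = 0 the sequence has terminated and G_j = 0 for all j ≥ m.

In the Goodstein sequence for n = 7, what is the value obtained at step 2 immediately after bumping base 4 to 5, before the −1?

3128

7 —HB2→ 2^2 + 2 + 1 —bump→ 3^3 + 3 + 1 = 31 —(−1)→ 30
30 —HB3→ 3^3 + 3 —bump→ 4^4 + 4 = 260 —(−1)→ 259
259 —HB4→ 4^4 + 3 —bump→ 5^5 + 3 = 3128 —(−1)→ 3127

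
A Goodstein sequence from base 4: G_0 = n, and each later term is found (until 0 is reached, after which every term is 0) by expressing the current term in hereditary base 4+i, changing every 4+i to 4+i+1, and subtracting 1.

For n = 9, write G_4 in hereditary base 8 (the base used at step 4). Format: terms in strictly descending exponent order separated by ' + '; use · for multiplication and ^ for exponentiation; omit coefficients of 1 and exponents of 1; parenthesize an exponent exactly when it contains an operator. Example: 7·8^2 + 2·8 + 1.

9 —HB4→ 2·4 + 1 —bump→ 2·5 + 1 = 11 —(−1)→ 10
10 —HB5→ 2·5 —bump→ 2·6 = 12 —(−1)→ 11
11 —HB6→ 6 + 5 —bump→ 7 + 5 = 12 —(−1)→ 11
11 —HB7→ 7 + 4 —bump→ 8 + 4 = 12 —(−1)→ 11

8 + 3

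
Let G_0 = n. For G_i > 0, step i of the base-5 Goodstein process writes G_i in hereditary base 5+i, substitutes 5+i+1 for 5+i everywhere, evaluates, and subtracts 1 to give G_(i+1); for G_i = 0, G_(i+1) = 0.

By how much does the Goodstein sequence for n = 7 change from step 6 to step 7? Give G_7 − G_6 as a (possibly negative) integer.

-1

7 —HB5→ 5 + 2 —bump→ 6 + 2 = 8 —(−1)→ 7
7 —HB6→ 6 + 1 —bump→ 7 + 1 = 8 —(−1)→ 7
7 —HB7→ 7 —bump→ 8 = 8 —(−1)→ 7
7 —HB8→ 7 —bump→ 7 = 7 —(−1)→ 6
6 —HB9→ 6 —bump→ 6 = 6 —(−1)→ 5
5 —HB10→ 5 —bump→ 5 = 5 —(−1)→ 4
4 —HB11→ 4 —bump→ 4 = 4 —(−1)→ 3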